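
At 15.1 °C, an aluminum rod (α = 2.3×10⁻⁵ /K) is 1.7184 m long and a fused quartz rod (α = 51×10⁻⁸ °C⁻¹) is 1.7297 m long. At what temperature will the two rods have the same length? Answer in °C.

L₁(1 + α₁ΔT) = L₂(1 + α₂ΔT) ⇒ ΔT = (L₂ − L₁)/(α₁L₁ − α₂L₂)
L₂ − L₁ = 1.7297 − 1.7184 = 1.13×10⁻² m
α₁L₁ − α₂L₂ = 2.3×10⁻⁵×1.7184 − 51×10⁻⁸×1.7297 = 3.8641053×10⁻⁵ m/K
ΔT = 1.13×10⁻² / 3.8641053×10⁻⁵ = 292.435 K
T = 15.1 + 292.435 = 307.535 °C

T = 307.5 °C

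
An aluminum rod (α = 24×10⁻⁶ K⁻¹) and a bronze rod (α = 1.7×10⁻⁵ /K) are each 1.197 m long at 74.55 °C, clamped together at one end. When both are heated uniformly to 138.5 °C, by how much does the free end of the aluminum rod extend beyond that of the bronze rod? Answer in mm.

ΔT = 63.95 K
aluminum: ΔL = 24×10⁻⁶ × 1.197 m × 63.95 = 1.8372×10⁻³ m = 1.8372 mm
bronze: ΔL = 1.7×10⁻⁵ × 1.197 m × 63.95 = 1.3013×10⁻³ m = 1.3013 mm
difference = 1.8372 − 1.3013 = 0.5359 mm

0.536 mm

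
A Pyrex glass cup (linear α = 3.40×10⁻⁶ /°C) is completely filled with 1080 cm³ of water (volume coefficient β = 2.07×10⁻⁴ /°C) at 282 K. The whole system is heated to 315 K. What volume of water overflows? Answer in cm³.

The cup also expands: β_container ≈ 3α = 1.02×10⁻⁵ /K
Net overflow = V₀(β_liq − 3α_cont)ΔT
β − 3α = 2.07×10⁻⁴ − 1.02×10⁻⁵ = 1.968×10⁻⁴ /K; ΔT = 33 K
ΔV = 1080 × 1.968×10⁻⁴ × 33 = 7.01 cm³

7.01 cm³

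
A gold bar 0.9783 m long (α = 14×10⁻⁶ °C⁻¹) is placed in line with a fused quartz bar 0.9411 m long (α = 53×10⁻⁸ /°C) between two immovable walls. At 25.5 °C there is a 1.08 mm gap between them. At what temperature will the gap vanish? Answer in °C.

T = 102 °C

Gap closes when ΔL₁ + ΔL₂ = 1.08 mm = 1.08×10⁻³ m
(α₁L₁ + α₂L₂)ΔT = g
α₁L₁ + α₂L₂ = 14×10⁻⁶×0.9783 + 53×10⁻⁸×0.9411 = 1.4194983×10⁻⁵ m/K
ΔT = 1.08×10⁻³ / 1.4194983×10⁻⁵ = 76.08 K
T = 25.5 + 76.08 = 101.58 °C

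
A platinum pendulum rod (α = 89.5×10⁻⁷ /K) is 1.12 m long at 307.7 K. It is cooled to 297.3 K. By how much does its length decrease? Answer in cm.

|ΔT| = |297.3 − 307.7| = 10.4 K
ΔL = αL₀ΔT = (89.5×10⁻⁷)(1.12)(10.4) = 1.04×10⁻⁴ m

ΔL = 0.0104 cm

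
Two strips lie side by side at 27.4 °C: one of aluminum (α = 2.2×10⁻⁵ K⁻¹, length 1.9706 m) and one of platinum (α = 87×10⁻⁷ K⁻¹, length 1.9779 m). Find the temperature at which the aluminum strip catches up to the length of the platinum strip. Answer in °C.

Equal length when α₁L₁ΔT − α₂L₂ΔT = L₂ − L₁ = 7.30×10⁻³ m
α₁L₁ = 4.33532×10⁻⁵, α₂L₂ = 1.720773×10⁻⁵ → Δ(αL) = 2.614547×10⁻⁵ m/K
ΔT = 7.30×10⁻³ / 2.614547×10⁻⁵ = 279.207 K, so T = 27.4 + 279.207 = 306.607 °C

T = 306.6 °C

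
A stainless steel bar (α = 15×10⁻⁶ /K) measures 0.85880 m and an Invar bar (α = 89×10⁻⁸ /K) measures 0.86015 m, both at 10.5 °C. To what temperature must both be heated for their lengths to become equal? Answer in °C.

T = 121.9 °C

Equal length when α₁L₁ΔT − α₂L₂ΔT = L₂ − L₁ = 1.35×10⁻³ m
α₁L₁ = 1.2882×10⁻⁵, α₂L₂ = 7.655335×10⁻⁷ → Δ(αL) = 1.21164665×10⁻⁵ m/K
ΔT = 1.35×10⁻³ / 1.21164665×10⁻⁵ = 111.419 K, so T = 10.5 + 111.419 = 121.919 °C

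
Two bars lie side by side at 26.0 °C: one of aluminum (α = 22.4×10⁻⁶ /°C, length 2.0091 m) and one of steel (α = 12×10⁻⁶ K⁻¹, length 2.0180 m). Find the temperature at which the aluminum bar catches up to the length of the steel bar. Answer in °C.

T = 454.1 °C

Equal length when α₁L₁ΔT − α₂L₂ΔT = L₂ − L₁ = 8.90×10⁻³ m
α₁L₁ = 4.500384×10⁻⁵, α₂L₂ = 2.4216×10⁻⁵ → Δ(αL) = 2.078784×10⁻⁵ m/K
ΔT = 8.90×10⁻³ / 2.078784×10⁻⁵ = 428.135 K, so T = 26.0 + 428.135 = 454.135 °C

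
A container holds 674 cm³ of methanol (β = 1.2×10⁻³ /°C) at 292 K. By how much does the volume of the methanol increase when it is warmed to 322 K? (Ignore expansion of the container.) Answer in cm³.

|ΔT| = |322 − 292| = 30 K
ΔV = βV₀ΔT = (1.2×10⁻³)(674)(30) = 24.3 cm³

ΔV = 24.3 cm³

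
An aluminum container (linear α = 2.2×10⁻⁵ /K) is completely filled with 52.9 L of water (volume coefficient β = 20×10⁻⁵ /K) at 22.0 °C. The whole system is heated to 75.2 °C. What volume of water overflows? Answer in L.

0.377 L

The container also expands: β_container ≈ 3α = 6.6×10⁻⁵ /K
Net overflow = V₀(β_liq − 3α_cont)ΔT
β − 3α = 2.00×10⁻⁴ − 6.6×10⁻⁵ = 1.34×10⁻⁴ /K; ΔT = 53.2 K
ΔV = 52.9 × 1.34×10⁻⁴ × 53.2 = 0.377 L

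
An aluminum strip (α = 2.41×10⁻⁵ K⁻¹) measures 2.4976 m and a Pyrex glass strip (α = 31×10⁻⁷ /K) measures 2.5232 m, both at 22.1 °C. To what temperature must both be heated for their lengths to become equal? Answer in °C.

L₁(1 + α₁ΔT) = L₂(1 + α₂ΔT) ⇒ ΔT = (L₂ − L₁)/(α₁L₁ − α₂L₂)
L₂ − L₁ = 2.5232 − 2.4976 = 2.56×10⁻² m
α₁L₁ − α₂L₂ = 2.41×10⁻⁵×2.4976 − 31×10⁻⁷×2.5232 = 5.237024×10⁻⁵ m/K
ΔT = 2.56×10⁻² / 5.237024×10⁻⁵ = 488.827 K
T = 22.1 + 488.827 = 510.927 °C

T = 510.9 °C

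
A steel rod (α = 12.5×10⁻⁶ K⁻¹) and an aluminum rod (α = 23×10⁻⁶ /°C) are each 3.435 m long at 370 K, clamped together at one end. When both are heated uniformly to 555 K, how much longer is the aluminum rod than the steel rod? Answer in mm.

ΔT = 185 K
steel: ΔL = 12.5×10⁻⁶ × 3.435 m × 185 = 7.9434×10⁻³ m = 7.9434 mm
aluminum: ΔL = 23×10⁻⁶ × 3.435 m × 185 = 1.4616×10⁻² m = 14.616 mm
difference = 14.616 − 7.9434 = 6.6726 mm

6.67 mm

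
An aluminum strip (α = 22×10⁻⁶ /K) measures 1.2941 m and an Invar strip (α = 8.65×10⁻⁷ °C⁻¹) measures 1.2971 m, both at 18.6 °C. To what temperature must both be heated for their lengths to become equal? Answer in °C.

Equal length when α₁L₁ΔT − α₂L₂ΔT = L₂ − L₁ = 3.00×10⁻³ m
α₁L₁ = 2.84702×10⁻⁵, α₂L₂ = 1.1219915×10⁻⁶ → Δ(αL) = 2.73482085×10⁻⁵ m/K
ΔT = 3.00×10⁻³ / 2.73482085×10⁻⁵ = 109.696 K, so T = 18.6 + 109.696 = 128.296 °C

T = 128.3 °C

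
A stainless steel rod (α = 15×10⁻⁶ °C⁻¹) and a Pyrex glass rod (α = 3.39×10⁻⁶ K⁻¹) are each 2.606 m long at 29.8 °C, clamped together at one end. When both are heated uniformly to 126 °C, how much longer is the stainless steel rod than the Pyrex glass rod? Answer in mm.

2.91 mm

ΔT = 96.2 K
stainless steel: ΔL = 15×10⁻⁶ × 2.606 m × 96.2 = 3.7605×10⁻³ m = 3.7605 mm
Pyrex glass: ΔL = 3.39×10⁻⁶ × 2.606 m × 96.2 = 8.4986×10⁻⁴ m = 0.84986 mm
difference = 3.7605 − 0.84986 = 2.91064 mm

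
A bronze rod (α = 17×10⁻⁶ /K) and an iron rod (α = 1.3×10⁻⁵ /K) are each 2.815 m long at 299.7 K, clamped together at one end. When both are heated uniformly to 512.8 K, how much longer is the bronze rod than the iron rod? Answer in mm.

ΔT = 213.1 K
bronze: ΔL = 17×10⁻⁶ × 2.815 m × 213.1 = 1.0198×10⁻² m = 10.198 mm
iron: ΔL = 1.3×10⁻⁵ × 2.815 m × 213.1 = 7.7984×10⁻³ m = 7.7984 mm
difference = 10.198 − 7.7984 = 2.3996 mm

2.40 mm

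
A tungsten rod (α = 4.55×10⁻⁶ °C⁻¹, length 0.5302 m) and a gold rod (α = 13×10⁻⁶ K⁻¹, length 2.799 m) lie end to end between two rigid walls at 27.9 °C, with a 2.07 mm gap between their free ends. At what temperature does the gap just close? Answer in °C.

Gap closes when ΔL₁ + ΔL₂ = 2.07 mm = 2.07×10⁻³ m
(α₁L₁ + α₂L₂)ΔT = g
α₁L₁ + α₂L₂ = 4.55×10⁻⁶×0.5302 + 13×10⁻⁶×2.799 = 3.879941×10⁻⁵ m/K
ΔT = 2.07×10⁻³ / 3.879941×10⁻⁵ = 53.351 K
T = 27.9 + 53.351 = 81.251 °C

T = 81.3 °C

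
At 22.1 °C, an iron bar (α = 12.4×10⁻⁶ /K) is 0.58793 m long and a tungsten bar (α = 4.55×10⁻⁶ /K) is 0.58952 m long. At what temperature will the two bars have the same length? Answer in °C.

Equal length when α₁L₁ΔT − α₂L₂ΔT = L₂ − L₁ = 1.59×10⁻³ m
α₁L₁ = 7.290332×10⁻⁶, α₂L₂ = 2.682316×10⁻⁶ → Δ(αL) = 4.608016×10⁻⁶ m/K
ΔT = 1.59×10⁻³ / 4.608016×10⁻⁶ = 345.051 K, so T = 22.1 + 345.051 = 367.151 °C

T = 367.2 °C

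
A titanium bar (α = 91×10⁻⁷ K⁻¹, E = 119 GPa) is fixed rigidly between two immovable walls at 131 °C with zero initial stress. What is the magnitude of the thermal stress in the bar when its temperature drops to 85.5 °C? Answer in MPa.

Fully constrained: the free strain ε = αΔT is blocked, so σ = Eε = EαΔT.
|ΔT| = 45.5 K
σ = 119×10⁹ × 91×10⁻⁷ × 45.5 = 4.93×10⁷ Pa

σ = 49.3 MPa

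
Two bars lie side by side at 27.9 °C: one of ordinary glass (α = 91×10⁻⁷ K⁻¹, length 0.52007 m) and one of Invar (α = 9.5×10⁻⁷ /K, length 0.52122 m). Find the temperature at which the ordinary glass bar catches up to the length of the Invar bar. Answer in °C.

L₁(1 + α₁ΔT) = L₂(1 + α₂ΔT) ⇒ ΔT = (L₂ − L₁)/(α₁L₁ − α₂L₂)
L₂ − L₁ = 0.52122 − 0.52007 = 1.15×10⁻³ m
α₁L₁ − α₂L₂ = 91×10⁻⁷×0.52007 − 9.5×10⁻⁷×0.52122 = 4.237478×10⁻⁶ m/K
ΔT = 1.15×10⁻³ / 4.237478×10⁻⁶ = 271.388 K
T = 27.9 + 271.388 = 299.288 °C

T = 299.3 °C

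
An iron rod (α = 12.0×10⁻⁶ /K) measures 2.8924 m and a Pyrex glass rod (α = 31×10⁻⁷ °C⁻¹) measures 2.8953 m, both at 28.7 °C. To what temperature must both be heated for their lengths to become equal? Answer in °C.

L₁(1 + α₁ΔT) = L₂(1 + α₂ΔT) ⇒ ΔT = (L₂ − L₁)/(α₁L₁ − α₂L₂)
L₂ − L₁ = 2.8953 − 2.8924 = 2.90×10⁻³ m
α₁L₁ − α₂L₂ = 12.0×10⁻⁶×2.8924 − 31×10⁻⁷×2.8953 = 2.573337×10⁻⁵ m/K
ΔT = 2.90×10⁻³ / 2.573337×10⁻⁵ = 112.694 K
T = 28.7 + 112.694 = 141.394 °C

T = 141.4 °C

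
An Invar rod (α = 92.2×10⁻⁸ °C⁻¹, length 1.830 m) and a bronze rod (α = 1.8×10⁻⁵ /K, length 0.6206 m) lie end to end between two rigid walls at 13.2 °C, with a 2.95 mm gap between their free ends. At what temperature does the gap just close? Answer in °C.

α₁L₁ = 1.68726×10⁻⁶ m/K, α₂L₂ = 1.11708×10⁻⁵ m/K → total 1.285806×10⁻⁵ m/K
ΔT = g/(α₁L₁+α₂L₂) = 2.95×10⁻³ / 1.285806×10⁻⁵ = 229.43 K
T = 13.2 + 229.43 = 242.63 °C

T = 243 °C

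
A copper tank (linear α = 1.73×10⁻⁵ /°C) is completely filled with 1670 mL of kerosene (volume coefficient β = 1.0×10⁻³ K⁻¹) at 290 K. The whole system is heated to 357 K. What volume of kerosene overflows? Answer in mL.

The tank also expands: β_container ≈ 3α = 5.19×10⁻⁵ /K
Net overflow = V₀(β_liq − 3α_cont)ΔT
β − 3α = 1.00×10⁻³ − 5.19×10⁻⁵ = 9.481×10⁻⁴ /K; ΔT = 67 K
ΔV = 1670 × 9.481×10⁻⁴ × 67 = 106 mL

106 mL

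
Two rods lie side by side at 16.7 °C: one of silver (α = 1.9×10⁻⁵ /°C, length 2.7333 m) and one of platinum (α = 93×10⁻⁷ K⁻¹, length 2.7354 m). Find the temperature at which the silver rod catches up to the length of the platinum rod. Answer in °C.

T = 95.96 °C

Equal length when α₁L₁ΔT − α₂L₂ΔT = L₂ − L₁ = 2.10×10⁻³ m
α₁L₁ = 5.19327×10⁻⁵, α₂L₂ = 2.543922×10⁻⁵ → Δ(αL) = 2.649348×10⁻⁵ m/K
ΔT = 2.10×10⁻³ / 2.649348×10⁻⁵ = 79.2648 K, so T = 16.7 + 79.2648 = 95.9648 °C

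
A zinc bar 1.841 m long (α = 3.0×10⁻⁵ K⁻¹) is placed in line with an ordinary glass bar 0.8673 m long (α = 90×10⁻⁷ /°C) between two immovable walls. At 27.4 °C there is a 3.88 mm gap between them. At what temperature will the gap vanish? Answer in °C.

T = 89.0 °C

Gap closes when ΔL₁ + ΔL₂ = 3.88 mm = 3.88×10⁻³ m
(α₁L₁ + α₂L₂)ΔT = g
α₁L₁ + α₂L₂ = 3.0×10⁻⁵×1.841 + 90×10⁻⁷×0.8673 = 6.30357×10⁻⁵ m/K
ΔT = 3.88×10⁻³ / 6.30357×10⁻⁵ = 61.552 K
T = 27.4 + 61.552 = 88.952 °C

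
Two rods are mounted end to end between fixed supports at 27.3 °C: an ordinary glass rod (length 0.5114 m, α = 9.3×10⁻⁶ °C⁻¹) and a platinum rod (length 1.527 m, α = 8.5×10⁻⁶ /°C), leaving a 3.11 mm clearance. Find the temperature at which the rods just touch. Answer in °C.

α₁L₁ = 4.75602×10⁻⁶ m/K, α₂L₂ = 1.29795×10⁻⁵ m/K → total 1.773552×10⁻⁵ m/K
ΔT = g/(α₁L₁+α₂L₂) = 3.11×10⁻³ / 1.773552×10⁻⁵ = 175.35 K
T = 27.3 + 175.35 = 202.65 °C

T = 203 °C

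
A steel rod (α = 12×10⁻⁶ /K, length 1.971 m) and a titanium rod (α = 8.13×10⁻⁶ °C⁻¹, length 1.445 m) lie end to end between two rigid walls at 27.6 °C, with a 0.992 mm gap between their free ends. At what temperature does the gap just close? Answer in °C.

T = 55.6 °C

Gap closes when ΔL₁ + ΔL₂ = 0.992 mm = 9.92×10⁻⁴ m
(α₁L₁ + α₂L₂)ΔT = g
α₁L₁ + α₂L₂ = 12×10⁻⁶×1.971 + 8.13×10⁻⁶×1.445 = 3.539985×10⁻⁵ m/K
ΔT = 9.92×10⁻⁴ / 3.539985×10⁻⁵ = 28.023 K
T = 27.6 + 28.023 = 55.623 °C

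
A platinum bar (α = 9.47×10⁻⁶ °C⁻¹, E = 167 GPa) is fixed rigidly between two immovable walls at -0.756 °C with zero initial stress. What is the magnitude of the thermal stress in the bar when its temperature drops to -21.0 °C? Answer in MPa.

Fully constrained: the free strain ε = αΔT is blocked, so σ = Eε = EαΔT.
|ΔT| = 20.244 K
σ = 167×10⁹ × 9.47×10⁻⁶ × 20.244 = 3.20×10⁷ Pa

σ = 32.0 MPa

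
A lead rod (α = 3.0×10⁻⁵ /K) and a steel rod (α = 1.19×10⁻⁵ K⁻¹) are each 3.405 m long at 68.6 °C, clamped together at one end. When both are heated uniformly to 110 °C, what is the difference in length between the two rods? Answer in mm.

2.55 mm

ΔT = 41.4 K
lead: ΔL = 3.0×10⁻⁵ × 3.405 m × 41.4 = 4.2290×10⁻³ m = 4.2290 mm
steel: ΔL = 1.19×10⁻⁵ × 3.405 m × 41.4 = 1.6775×10⁻³ m = 1.6775 mm
difference = 4.2290 − 1.6775 = 2.5515 mm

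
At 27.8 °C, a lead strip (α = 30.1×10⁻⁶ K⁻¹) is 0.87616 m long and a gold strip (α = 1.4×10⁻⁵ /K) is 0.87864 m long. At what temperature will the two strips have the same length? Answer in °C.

L₁(1 + α₁ΔT) = L₂(1 + α₂ΔT) ⇒ ΔT = (L₂ − L₁)/(α₁L₁ − α₂L₂)
L₂ − L₁ = 0.87864 − 0.87616 = 2.48×10⁻³ m
α₁L₁ − α₂L₂ = 30.1×10⁻⁶×0.87616 − 1.4×10⁻⁵×0.87864 = 1.4071456×10⁻⁵ m/K
ΔT = 2.48×10⁻³ / 1.4071456×10⁻⁵ = 176.243 K
T = 27.8 + 176.243 = 204.043 °C

T = 204.0 °C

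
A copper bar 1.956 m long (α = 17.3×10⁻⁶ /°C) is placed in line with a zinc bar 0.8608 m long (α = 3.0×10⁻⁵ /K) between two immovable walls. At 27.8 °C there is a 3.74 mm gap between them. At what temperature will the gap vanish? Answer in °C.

T = 90.5 °C

α₁L₁ = 3.38388×10⁻⁵ m/K, α₂L₂ = 2.5824×10⁻⁵ m/K → total 5.96628×10⁻⁵ m/K
ΔT = g/(α₁L₁+α₂L₂) = 3.74×10⁻³ / 5.96628×10⁻⁵ = 62.686 K
T = 27.8 + 62.686 = 90.486 °C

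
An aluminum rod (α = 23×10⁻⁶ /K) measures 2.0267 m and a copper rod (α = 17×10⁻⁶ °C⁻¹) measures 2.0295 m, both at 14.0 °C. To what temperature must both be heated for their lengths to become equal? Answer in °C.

Equal length when α₁L₁ΔT − α₂L₂ΔT = L₂ − L₁ = 2.80×10⁻³ m
α₁L₁ = 4.66141×10⁻⁵, α₂L₂ = 3.45015×10⁻⁵ → Δ(αL) = 1.21126×10⁻⁵ m/K
ΔT = 2.80×10⁻³ / 1.21126×10⁻⁵ = 231.164 K, so T = 14.0 + 231.164 = 245.164 °C

T = 245.2 °C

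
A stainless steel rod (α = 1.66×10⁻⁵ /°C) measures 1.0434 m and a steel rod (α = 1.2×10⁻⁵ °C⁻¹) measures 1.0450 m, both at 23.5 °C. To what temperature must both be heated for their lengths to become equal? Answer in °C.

L₁(1 + α₁ΔT) = L₂(1 + α₂ΔT) ⇒ ΔT = (L₂ − L₁)/(α₁L₁ − α₂L₂)
L₂ − L₁ = 1.0450 − 1.0434 = 1.60×10⁻³ m
α₁L₁ − α₂L₂ = 1.66×10⁻⁵×1.0434 − 1.2×10⁻⁵×1.0450 = 4.78044×10⁻⁶ m/K
ΔT = 1.60×10⁻³ / 4.78044×10⁻⁶ = 334.697 K
T = 23.5 + 334.697 = 358.197 °C

T = 358.2 °C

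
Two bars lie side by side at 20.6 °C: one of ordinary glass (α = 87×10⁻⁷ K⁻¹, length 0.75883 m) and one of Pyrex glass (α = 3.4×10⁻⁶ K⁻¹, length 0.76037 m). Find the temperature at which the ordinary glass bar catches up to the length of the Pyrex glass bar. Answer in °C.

Equal length when α₁L₁ΔT − α₂L₂ΔT = L₂ − L₁ = 1.54×10⁻³ m
α₁L₁ = 6.601821×10⁻⁶, α₂L₂ = 2.585258×10⁻⁶ → Δ(αL) = 4.016563×10⁻⁶ m/K
ΔT = 1.54×10⁻³ / 4.016563×10⁻⁶ = 383.412 K, so T = 20.6 + 383.412 = 404.012 °C

T = 404.0 °C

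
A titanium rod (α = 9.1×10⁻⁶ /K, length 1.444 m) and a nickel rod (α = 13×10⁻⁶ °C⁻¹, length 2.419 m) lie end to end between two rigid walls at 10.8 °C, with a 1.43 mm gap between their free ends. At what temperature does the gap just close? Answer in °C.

α₁L₁ = 1.31404×10⁻⁵ m/K, α₂L₂ = 3.1447×10⁻⁵ m/K → total 4.45874×10⁻⁵ m/K
ΔT = g/(α₁L₁+α₂L₂) = 1.43×10⁻³ / 4.45874×10⁻⁵ = 32.072 K
T = 10.8 + 32.072 = 42.872 °C

T = 42.9 °C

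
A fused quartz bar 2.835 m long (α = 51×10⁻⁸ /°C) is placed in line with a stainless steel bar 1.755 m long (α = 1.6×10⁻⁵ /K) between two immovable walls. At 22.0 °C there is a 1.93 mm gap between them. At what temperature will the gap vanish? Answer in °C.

T = 87.4 °C

α₁L₁ = 1.44585×10⁻⁶ m/K, α₂L₂ = 2.808×10⁻⁵ m/K → total 2.952585×10⁻⁵ m/K
ΔT = g/(α₁L₁+α₂L₂) = 1.93×10⁻³ / 2.952585×10⁻⁵ = 65.366 K
T = 22.0 + 65.366 = 87.366 °C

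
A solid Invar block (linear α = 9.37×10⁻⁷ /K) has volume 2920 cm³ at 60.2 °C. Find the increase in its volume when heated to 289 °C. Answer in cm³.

Isotropic solid: β ≈ 3α = 2.8×10⁻⁶ /K; ΔT = 228.8 K
ΔV = 3αV₀ΔT = 3(9.37×10⁻⁷)(2920)(228.8) = 1.88 cm³

ΔV = 1.88 cm³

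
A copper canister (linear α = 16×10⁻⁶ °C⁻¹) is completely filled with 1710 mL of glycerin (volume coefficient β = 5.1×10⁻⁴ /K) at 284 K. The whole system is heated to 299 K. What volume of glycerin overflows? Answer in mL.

The canister also expands: β_container ≈ 3α = 4.8×10⁻⁵ /K
Net overflow = V₀(β_liq − 3α_cont)ΔT
β − 3α = 5.10×10⁻⁴ − 4.8×10⁻⁵ = 4.62×10⁻⁴ /K; ΔT = 15 K
ΔV = 1710 × 4.62×10⁻⁴ × 15 = 11.9 mL

11.9 mL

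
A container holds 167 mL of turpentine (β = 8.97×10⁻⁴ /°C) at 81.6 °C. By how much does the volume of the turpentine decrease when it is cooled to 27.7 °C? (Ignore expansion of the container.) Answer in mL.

|ΔT| = |27.7 − 81.6| = 53.9 K
ΔV = βV₀ΔT = (8.97×10⁻⁴)(167)(53.9) = 8.07 mL

ΔV = 8.07 mL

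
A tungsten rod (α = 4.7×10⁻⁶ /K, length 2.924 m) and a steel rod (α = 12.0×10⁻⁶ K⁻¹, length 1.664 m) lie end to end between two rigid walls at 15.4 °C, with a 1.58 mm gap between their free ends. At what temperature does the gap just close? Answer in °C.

T = 62.3 °C

Gap closes when ΔL₁ + ΔL₂ = 1.58 mm = 1.58×10⁻³ m
(α₁L₁ + α₂L₂)ΔT = g
α₁L₁ + α₂L₂ = 4.7×10⁻⁶×2.924 + 12.0×10⁻⁶×1.664 = 3.37108×10⁻⁵ m/K
ΔT = 1.58×10⁻³ / 3.37108×10⁻⁵ = 46.869 K
T = 15.4 + 46.869 = 62.269 °C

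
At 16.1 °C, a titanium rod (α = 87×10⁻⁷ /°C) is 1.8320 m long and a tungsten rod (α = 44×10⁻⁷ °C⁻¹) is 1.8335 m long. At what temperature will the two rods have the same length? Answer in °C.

T = 206.7 °C

L₁(1 + α₁ΔT) = L₂(1 + α₂ΔT) ⇒ ΔT = (L₂ − L₁)/(α₁L₁ − α₂L₂)
L₂ − L₁ = 1.8335 − 1.8320 = 1.50×10⁻³ m
α₁L₁ − α₂L₂ = 87×10⁻⁷×1.8320 − 44×10⁻⁷×1.8335 = 7.871×10⁻⁶ m/K
ΔT = 1.50×10⁻³ / 7.871×10⁻⁶ = 190.573 K
T = 16.1 + 190.573 = 206.673 °C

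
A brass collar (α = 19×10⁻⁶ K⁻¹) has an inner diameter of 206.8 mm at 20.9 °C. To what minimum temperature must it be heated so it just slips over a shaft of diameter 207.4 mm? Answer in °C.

T = 174 °C

Required Δd = 207.4 − 206.8 = 0.6 mm
Δd = αd₀ΔT ⇒ ΔT = Δd/(αd₀) = 0.6 / (19×10⁻⁶ × 206.8) = 152.70 K
T_min = 20.9 + 152.70 = 173.60 °C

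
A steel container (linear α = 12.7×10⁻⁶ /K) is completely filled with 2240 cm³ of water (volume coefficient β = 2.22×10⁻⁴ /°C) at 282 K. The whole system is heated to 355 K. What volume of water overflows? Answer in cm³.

30.1 cm³

The container also expands: β_container ≈ 3α = 3.81×10⁻⁵ /K
Net overflow = V₀(β_liq − 3α_cont)ΔT
β − 3α = 2.22×10⁻⁴ − 3.81×10⁻⁵ = 1.839×10⁻⁴ /K; ΔT = 73 K
ΔV = 2240 × 1.839×10⁻⁴ × 73 = 30.1 cm³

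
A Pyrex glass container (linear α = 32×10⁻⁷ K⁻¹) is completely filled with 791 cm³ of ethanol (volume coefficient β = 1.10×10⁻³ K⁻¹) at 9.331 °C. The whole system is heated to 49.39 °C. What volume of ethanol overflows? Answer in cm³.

The container also expands: β_container ≈ 3α = 9.6×10⁻⁶ /K
Net overflow = V₀(β_liq − 3α_cont)ΔT
β − 3α = 1.10×10⁻³ − 9.6×10⁻⁶ = 1.0904×10⁻³ /K; ΔT = 40.059 K
ΔV = 791 × 1.0904×10⁻³ × 40.059 = 34.6 cm³

34.6 cm³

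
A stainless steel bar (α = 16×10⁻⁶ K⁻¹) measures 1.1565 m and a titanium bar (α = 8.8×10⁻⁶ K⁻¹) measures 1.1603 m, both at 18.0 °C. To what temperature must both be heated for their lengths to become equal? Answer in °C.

T = 476.2 °C

Equal length when α₁L₁ΔT − α₂L₂ΔT = L₂ − L₁ = 3.80×10⁻³ m
α₁L₁ = 1.8504×10⁻⁵, α₂L₂ = 1.021064×10⁻⁵ → Δ(αL) = 8.29336×10⁻⁶ m/K
ΔT = 3.80×10⁻³ / 8.29336×10⁻⁶ = 458.198 K, so T = 18.0 + 458.198 = 476.198 °C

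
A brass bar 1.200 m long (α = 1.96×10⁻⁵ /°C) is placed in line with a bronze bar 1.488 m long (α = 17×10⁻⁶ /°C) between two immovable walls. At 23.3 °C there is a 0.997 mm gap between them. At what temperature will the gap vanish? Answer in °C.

T = 43.7 °C

Gap closes when ΔL₁ + ΔL₂ = 0.997 mm = 9.97×10⁻⁴ m
(α₁L₁ + α₂L₂)ΔT = g
α₁L₁ + α₂L₂ = 1.96×10⁻⁵×1.200 + 17×10⁻⁶×1.488 = 4.8816×10⁻⁵ m/K
ΔT = 9.97×10⁻⁴ / 4.8816×10⁻⁵ = 20.424 K
T = 23.3 + 20.424 = 43.724 °C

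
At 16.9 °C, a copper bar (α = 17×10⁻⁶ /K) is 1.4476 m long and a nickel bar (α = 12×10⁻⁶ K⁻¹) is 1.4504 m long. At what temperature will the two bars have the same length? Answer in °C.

L₁(1 + α₁ΔT) = L₂(1 + α₂ΔT) ⇒ ΔT = (L₂ − L₁)/(α₁L₁ − α₂L₂)
L₂ − L₁ = 1.4504 − 1.4476 = 2.80×10⁻³ m
α₁L₁ − α₂L₂ = 17×10⁻⁶×1.4476 − 12×10⁻⁶×1.4504 = 7.2044×10⁻⁶ m/K
ΔT = 2.80×10⁻³ / 7.2044×10⁻⁶ = 388.651 K
T = 16.9 + 388.651 = 405.551 °C

T = 405.6 °C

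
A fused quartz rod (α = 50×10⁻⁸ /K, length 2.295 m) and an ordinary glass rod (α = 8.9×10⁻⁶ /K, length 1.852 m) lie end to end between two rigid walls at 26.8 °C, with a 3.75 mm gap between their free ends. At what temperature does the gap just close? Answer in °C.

α₁L₁ = 1.1475×10⁻⁶ m/K, α₂L₂ = 1.64828×10⁻⁵ m/K → total 1.76303×10⁻⁵ m/K
ΔT = g/(α₁L₁+α₂L₂) = 3.75×10⁻³ / 1.76303×10⁻⁵ = 212.70 K
T = 26.8 + 212.70 = 239.50 °C

T = 240 °C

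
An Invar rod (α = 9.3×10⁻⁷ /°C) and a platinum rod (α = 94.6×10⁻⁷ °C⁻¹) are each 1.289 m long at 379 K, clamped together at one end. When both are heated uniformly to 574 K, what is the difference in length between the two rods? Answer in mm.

ΔT = 195 K
Invar: ΔL = 9.3×10⁻⁷ × 1.289 m × 195 = 2.3376×10⁻⁴ m = 0.23376 mm
platinum: ΔL = 94.6×10⁻⁷ × 1.289 m × 195 = 2.3778×10⁻³ m = 2.3778 mm
difference = 2.3778 − 0.23376 = 2.14404 mm

2.14 mm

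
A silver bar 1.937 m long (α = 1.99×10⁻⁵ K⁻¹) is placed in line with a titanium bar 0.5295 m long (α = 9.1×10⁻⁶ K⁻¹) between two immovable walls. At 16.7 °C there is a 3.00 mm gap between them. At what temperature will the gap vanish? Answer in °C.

T = 85.9 °C

Gap closes when ΔL₁ + ΔL₂ = 3.00 mm = 3.00×10⁻³ m
(α₁L₁ + α₂L₂)ΔT = g
α₁L₁ + α₂L₂ = 1.99×10⁻⁵×1.937 + 9.1×10⁻⁶×0.5295 = 4.336475×10⁻⁵ m/K
ΔT = 3.00×10⁻³ / 4.336475×10⁻⁵ = 69.181 K
T = 16.7 + 69.181 = 85.881 °C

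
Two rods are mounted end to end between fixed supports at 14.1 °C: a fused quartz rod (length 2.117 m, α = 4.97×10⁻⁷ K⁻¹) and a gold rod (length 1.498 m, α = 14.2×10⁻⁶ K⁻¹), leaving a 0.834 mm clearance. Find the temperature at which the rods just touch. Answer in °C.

T = 51.5 °C

Gap closes when ΔL₁ + ΔL₂ = 0.834 mm = 8.34×10⁻⁴ m
(α₁L₁ + α₂L₂)ΔT = g
α₁L₁ + α₂L₂ = 4.97×10⁻⁷×2.117 + 14.2×10⁻⁶×1.498 = 2.2323749×10⁻⁵ m/K
ΔT = 8.34×10⁻⁴ / 2.2323749×10⁻⁵ = 37.359 K
T = 14.1 + 37.359 = 51.459 °C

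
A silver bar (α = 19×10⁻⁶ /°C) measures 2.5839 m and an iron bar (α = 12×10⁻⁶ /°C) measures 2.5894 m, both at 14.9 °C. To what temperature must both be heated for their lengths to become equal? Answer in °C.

Equal length when α₁L₁ΔT − α₂L₂ΔT = L₂ − L₁ = 5.50×10⁻³ m
α₁L₁ = 4.90941×10⁻⁵, α₂L₂ = 3.10728×10⁻⁵ → Δ(αL) = 1.80213×10⁻⁵ m/K
ΔT = 5.50×10⁻³ / 1.80213×10⁻⁵ = 305.194 K, so T = 14.9 + 305.194 = 320.094 °C

T = 320.1 °C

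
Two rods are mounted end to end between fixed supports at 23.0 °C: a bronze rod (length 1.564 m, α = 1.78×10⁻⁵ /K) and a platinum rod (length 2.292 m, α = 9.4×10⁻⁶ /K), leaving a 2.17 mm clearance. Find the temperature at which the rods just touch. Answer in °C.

α₁L₁ = 2.78392×10⁻⁵ m/K, α₂L₂ = 2.15448×10⁻⁵ m/K → total 4.9384×10⁻⁵ m/K
ΔT = g/(α₁L₁+α₂L₂) = 2.17×10⁻³ / 4.9384×10⁻⁵ = 43.941 K
T = 23.0 + 43.941 = 66.941 °C

T = 66.9 °C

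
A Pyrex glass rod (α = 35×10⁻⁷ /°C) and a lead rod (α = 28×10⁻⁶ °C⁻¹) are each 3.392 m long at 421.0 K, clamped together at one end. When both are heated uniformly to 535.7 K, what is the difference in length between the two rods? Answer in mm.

ΔT = 114.7 K
Pyrex glass: ΔL = 35×10⁻⁷ × 3.392 m × 114.7 = 1.3617×10⁻³ m = 1.3617 mm
lead: ΔL = 28×10⁻⁶ × 3.392 m × 114.7 = 1.0894×10⁻² m = 10.894 mm
difference = 10.894 − 1.3617 = 9.5323 mm

9.53 mm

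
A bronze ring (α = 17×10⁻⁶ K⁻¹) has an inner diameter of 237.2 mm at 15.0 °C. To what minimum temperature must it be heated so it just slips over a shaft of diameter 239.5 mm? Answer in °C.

Required Δd = 239.5 − 237.2 = 2.3 mm
Δd = αd₀ΔT ⇒ ΔT = Δd/(αd₀) = 2.3 / (17×10⁻⁶ × 237.2) = 570.38 K
T_min = 15.0 + 570.38 = 585.38 °C

T = 585 °C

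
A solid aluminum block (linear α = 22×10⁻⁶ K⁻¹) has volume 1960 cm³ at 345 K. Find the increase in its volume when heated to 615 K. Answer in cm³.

ΔV = 34.9 cm³

Isotropic solid: β ≈ 3α = 6.6×10⁻⁵ /K; ΔT = 270 K
ΔV = 3αV₀ΔT = 3(22×10⁻⁶)(1960)(270) = 34.9 cm³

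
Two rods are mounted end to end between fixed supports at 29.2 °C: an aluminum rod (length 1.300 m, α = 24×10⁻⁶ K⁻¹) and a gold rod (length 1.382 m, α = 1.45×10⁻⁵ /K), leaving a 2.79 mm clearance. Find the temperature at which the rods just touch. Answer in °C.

T = 83.7 °C

Gap closes when ΔL₁ + ΔL₂ = 2.79 mm = 2.79×10⁻³ m
(α₁L₁ + α₂L₂)ΔT = g
α₁L₁ + α₂L₂ = 24×10⁻⁶×1.300 + 1.45×10⁻⁵×1.382 = 5.1239×10⁻⁵ m/K
ΔT = 2.79×10⁻³ / 5.1239×10⁻⁵ = 54.451 K
T = 29.2 + 54.451 = 83.651 °C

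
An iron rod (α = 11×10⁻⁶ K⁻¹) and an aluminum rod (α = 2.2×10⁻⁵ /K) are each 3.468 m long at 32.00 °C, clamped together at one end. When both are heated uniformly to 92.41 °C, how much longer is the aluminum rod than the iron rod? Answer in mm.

ΔT = 60.41 K
iron: ΔL = 11×10⁻⁶ × 3.468 m × 60.41 = 2.3045×10⁻³ m = 2.3045 mm
aluminum: ΔL = 2.2×10⁻⁵ × 3.468 m × 60.41 = 4.6090×10⁻³ m = 4.6090 mm
difference = 4.6090 − 2.3045 = 2.3045 mm

2.30 mm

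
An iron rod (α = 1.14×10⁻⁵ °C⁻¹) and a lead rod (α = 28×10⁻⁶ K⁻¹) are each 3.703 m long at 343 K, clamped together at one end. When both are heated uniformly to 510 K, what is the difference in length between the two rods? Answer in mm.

ΔT = 167 K
iron: ΔL = 1.14×10⁻⁵ × 3.703 m × 167 = 7.0498×10⁻³ m = 7.0498 mm
lead: ΔL = 28×10⁻⁶ × 3.703 m × 167 = 1.7315×10⁻² m = 17.315 mm
difference = 17.315 − 7.0498 = 10.2652 mm

10.3 mm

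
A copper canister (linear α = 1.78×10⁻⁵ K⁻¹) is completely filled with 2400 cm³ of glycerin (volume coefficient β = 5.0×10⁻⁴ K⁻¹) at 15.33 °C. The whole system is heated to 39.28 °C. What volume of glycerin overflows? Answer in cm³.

The canister also expands: β_container ≈ 3α = 5.34×10⁻⁵ /K
Net overflow = V₀(β_liq − 3α_cont)ΔT
β − 3α = 5.00×10⁻⁴ − 5.34×10⁻⁵ = 4.466×10⁻⁴ /K; ΔT = 23.95 K
ΔV = 2400 × 4.466×10⁻⁴ × 23.95 = 25.7 cm³

25.7 cm³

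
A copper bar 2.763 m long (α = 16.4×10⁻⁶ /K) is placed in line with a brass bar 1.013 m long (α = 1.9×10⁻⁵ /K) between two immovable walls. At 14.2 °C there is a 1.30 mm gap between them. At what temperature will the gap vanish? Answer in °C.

α₁L₁ = 4.53132×10⁻⁵ m/K, α₂L₂ = 1.9247×10⁻⁵ m/K → total 6.45602×10⁻⁵ m/K
ΔT = g/(α₁L₁+α₂L₂) = 1.30×10⁻³ / 6.45602×10⁻⁵ = 20.136 K
T = 14.2 + 20.136 = 34.336 °C

T = 34.3 °C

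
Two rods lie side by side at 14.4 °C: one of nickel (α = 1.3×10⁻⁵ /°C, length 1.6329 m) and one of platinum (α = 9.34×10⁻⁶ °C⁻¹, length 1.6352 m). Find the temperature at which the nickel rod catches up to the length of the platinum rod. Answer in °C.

T = 400.6 °C

Equal length when α₁L₁ΔT − α₂L₂ΔT = L₂ − L₁ = 2.30×10⁻³ m
α₁L₁ = 2.12277×10⁻⁵, α₂L₂ = 1.5272768×10⁻⁵ → Δ(αL) = 5.954932×10⁻⁶ m/K
ΔT = 2.30×10⁻³ / 5.954932×10⁻⁶ = 386.234 K, so T = 14.4 + 386.234 = 400.634 °C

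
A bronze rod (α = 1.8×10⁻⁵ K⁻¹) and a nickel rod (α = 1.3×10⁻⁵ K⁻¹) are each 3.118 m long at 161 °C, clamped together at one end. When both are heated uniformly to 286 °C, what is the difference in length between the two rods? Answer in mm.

ΔT = 125 K
bronze: ΔL = 1.8×10⁻⁵ × 3.118 m × 125 = 7.0155×10⁻³ m = 7.0155 mm
nickel: ΔL = 1.3×10⁻⁵ × 3.118 m × 125 = 5.0667×10⁻³ m = 5.0667 mm
difference = 7.0155 − 5.0667 = 1.9488 mm

1.95 mm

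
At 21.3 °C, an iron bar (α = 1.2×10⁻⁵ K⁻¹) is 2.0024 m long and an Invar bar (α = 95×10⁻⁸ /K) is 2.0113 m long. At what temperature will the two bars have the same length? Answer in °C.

T = 423.7 °C

L₁(1 + α₁ΔT) = L₂(1 + α₂ΔT) ⇒ ΔT = (L₂ − L₁)/(α₁L₁ − α₂L₂)
L₂ − L₁ = 2.0113 − 2.0024 = 8.90×10⁻³ m
α₁L₁ − α₂L₂ = 1.2×10⁻⁵×2.0024 − 95×10⁻⁸×2.0113 = 2.2118065×10⁻⁵ m/K
ΔT = 8.90×10⁻³ / 2.2118065×10⁻⁵ = 402.386 K
T = 21.3 + 402.386 = 423.686 °C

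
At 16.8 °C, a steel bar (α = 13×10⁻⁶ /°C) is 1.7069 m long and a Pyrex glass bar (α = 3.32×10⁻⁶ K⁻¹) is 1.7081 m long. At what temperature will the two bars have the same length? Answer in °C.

T = 89.44 °C

Equal length when α₁L₁ΔT − α₂L₂ΔT = L₂ − L₁ = 1.20×10⁻³ m
α₁L₁ = 2.21897×10⁻⁵, α₂L₂ = 5.670892×10⁻⁶ → Δ(αL) = 1.6518808×10⁻⁵ m/K
ΔT = 1.20×10⁻³ / 1.6518808×10⁻⁵ = 72.6445 K, so T = 16.8 + 72.6445 = 89.4445 °C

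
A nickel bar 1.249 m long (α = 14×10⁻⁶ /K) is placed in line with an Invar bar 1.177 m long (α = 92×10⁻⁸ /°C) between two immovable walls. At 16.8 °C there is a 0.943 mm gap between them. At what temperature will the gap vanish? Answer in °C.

T = 67.6 °C

Gap closes when ΔL₁ + ΔL₂ = 0.943 mm = 9.43×10⁻⁴ m
(α₁L₁ + α₂L₂)ΔT = g
α₁L₁ + α₂L₂ = 14×10⁻⁶×1.249 + 92×10⁻⁸×1.177 = 1.856884×10⁻⁵ m/K
ΔT = 9.43×10⁻⁴ / 1.856884×10⁻⁵ = 50.784 K
T = 16.8 + 50.784 = 67.584 °C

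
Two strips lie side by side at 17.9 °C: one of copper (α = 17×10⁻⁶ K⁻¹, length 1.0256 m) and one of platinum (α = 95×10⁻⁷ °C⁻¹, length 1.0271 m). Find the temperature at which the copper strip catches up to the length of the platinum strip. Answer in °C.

L₁(1 + α₁ΔT) = L₂(1 + α₂ΔT) ⇒ ΔT = (L₂ − L₁)/(α₁L₁ − α₂L₂)
L₂ − L₁ = 1.0271 − 1.0256 = 1.50×10⁻³ m
α₁L₁ − α₂L₂ = 17×10⁻⁶×1.0256 − 95×10⁻⁷×1.0271 = 7.67775×10⁻⁶ m/K
ΔT = 1.50×10⁻³ / 7.67775×10⁻⁶ = 195.370 K
T = 17.9 + 195.370 = 213.270 °C

T = 213.3 °C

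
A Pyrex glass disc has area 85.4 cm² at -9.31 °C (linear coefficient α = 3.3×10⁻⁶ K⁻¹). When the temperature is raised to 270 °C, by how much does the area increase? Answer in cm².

ΔA = 0.157 cm²

Area coefficient ≈ 2α; |ΔT| = 279.31 K
ΔA = 2αA₀ΔT = 2(3.3×10⁻⁶)(85.4)(279.31) = 0.157 cm²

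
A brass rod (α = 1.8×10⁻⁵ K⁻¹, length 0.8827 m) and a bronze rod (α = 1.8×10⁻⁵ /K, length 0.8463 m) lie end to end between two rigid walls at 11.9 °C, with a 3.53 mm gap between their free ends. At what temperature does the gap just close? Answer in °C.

T = 125 °C

Gap closes when ΔL₁ + ΔL₂ = 3.53 mm = 3.53×10⁻³ m
(α₁L₁ + α₂L₂)ΔT = g
α₁L₁ + α₂L₂ = 1.8×10⁻⁵×0.8827 + 1.8×10⁻⁵×0.8463 = 3.1122×10⁻⁵ m/K
ΔT = 3.53×10⁻³ / 3.1122×10⁻⁵ = 113.42 K
T = 11.9 + 113.42 = 125.32 °C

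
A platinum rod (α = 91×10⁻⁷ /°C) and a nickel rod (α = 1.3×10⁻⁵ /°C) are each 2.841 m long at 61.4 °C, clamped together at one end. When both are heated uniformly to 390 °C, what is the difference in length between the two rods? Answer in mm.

3.64 mm

ΔT = 328.6 K
platinum: ΔL = 91×10⁻⁷ × 2.841 m × 328.6 = 8.4953×10⁻³ m = 8.4953 mm
nickel: ΔL = 1.3×10⁻⁵ × 2.841 m × 328.6 = 1.2136×10⁻² m = 12.136 mm
difference = 12.136 − 8.4953 = 3.6407 mm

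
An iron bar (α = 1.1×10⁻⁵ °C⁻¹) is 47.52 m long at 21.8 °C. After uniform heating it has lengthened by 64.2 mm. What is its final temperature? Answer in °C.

ΔL = αL₀ΔT ⇒ ΔT = ΔL / (αL₀)
ΔT = 64.2×10⁻³ m / (1.1×10⁻⁵ × 47.52 m) = 122.82 K
T = 21.8 + 122.82 = 144.62 °C

T = 145 °C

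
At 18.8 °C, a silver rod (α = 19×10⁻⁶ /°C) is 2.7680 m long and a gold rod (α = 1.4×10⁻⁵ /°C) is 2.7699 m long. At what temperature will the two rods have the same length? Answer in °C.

T = 156.3 °C

L₁(1 + α₁ΔT) = L₂(1 + α₂ΔT) ⇒ ΔT = (L₂ − L₁)/(α₁L₁ − α₂L₂)
L₂ − L₁ = 2.7699 − 2.7680 = 1.90×10⁻³ m
α₁L₁ − α₂L₂ = 19×10⁻⁶×2.7680 − 1.4×10⁻⁵×2.7699 = 1.38134×10⁻⁵ m/K
ΔT = 1.90×10⁻³ / 1.38134×10⁻⁵ = 137.548 K
T = 18.8 + 137.548 = 156.348 °C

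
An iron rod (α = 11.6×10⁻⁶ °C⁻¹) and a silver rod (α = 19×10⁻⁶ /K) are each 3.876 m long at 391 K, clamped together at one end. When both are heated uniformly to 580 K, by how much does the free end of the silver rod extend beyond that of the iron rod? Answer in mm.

5.42 mm

ΔT = 189 K
iron: ΔL = 11.6×10⁻⁶ × 3.876 m × 189 = 8.4977×10⁻³ m = 8.4977 mm
silver: ΔL = 19×10⁻⁶ × 3.876 m × 189 = 1.3919×10⁻² m = 13.919 mm
difference = 13.919 − 8.4977 = 5.4213 mm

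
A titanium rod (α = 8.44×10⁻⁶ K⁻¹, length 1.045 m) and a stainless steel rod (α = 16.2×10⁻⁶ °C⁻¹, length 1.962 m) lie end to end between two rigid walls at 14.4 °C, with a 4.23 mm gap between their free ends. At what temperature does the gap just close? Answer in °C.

α₁L₁ = 8.8198×10⁻⁶ m/K, α₂L₂ = 3.17844×10⁻⁵ m/K → total 4.06042×10⁻⁵ m/K
ΔT = g/(α₁L₁+α₂L₂) = 4.23×10⁻³ / 4.06042×10⁻⁵ = 104.18 K
T = 14.4 + 104.18 = 118.58 °C

T = 119 °C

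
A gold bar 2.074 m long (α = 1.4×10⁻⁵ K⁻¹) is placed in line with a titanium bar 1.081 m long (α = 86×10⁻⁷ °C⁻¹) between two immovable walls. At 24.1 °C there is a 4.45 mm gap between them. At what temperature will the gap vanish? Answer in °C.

T = 140 °C

α₁L₁ = 2.9036×10⁻⁵ m/K, α₂L₂ = 9.2966×10⁻⁶ m/K → total 3.83326×10⁻⁵ m/K
ΔT = g/(α₁L₁+α₂L₂) = 4.45×10⁻³ / 3.83326×10⁻⁵ = 116.09 K
T = 24.1 + 116.09 = 140.19 °C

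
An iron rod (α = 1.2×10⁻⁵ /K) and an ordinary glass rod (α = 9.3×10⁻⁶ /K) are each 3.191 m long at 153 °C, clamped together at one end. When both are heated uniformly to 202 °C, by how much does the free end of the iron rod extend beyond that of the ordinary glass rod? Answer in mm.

ΔT = 49 K
iron: ΔL = 1.2×10⁻⁵ × 3.191 m × 49 = 1.8763×10⁻³ m = 1.8763 mm
ordinary glass: ΔL = 9.3×10⁻⁶ × 3.191 m × 49 = 1.4541×10⁻³ m = 1.4541 mm
difference = 1.8763 − 1.4541 = 0.4222 mm

0.422 mm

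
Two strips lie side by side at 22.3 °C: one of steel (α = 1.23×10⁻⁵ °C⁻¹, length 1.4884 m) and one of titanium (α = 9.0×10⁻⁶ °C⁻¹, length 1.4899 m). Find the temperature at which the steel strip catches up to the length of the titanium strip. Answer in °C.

T = 328.5 °C

Equal length when α₁L₁ΔT − α₂L₂ΔT = L₂ − L₁ = 1.50×10⁻³ m
α₁L₁ = 1.830732×10⁻⁵, α₂L₂ = 1.34091×10⁻⁵ → Δ(αL) = 4.89822×10⁻⁶ m/K
ΔT = 1.50×10⁻³ / 4.89822×10⁻⁶ = 306.234 K, so T = 22.3 + 306.234 = 328.534 °C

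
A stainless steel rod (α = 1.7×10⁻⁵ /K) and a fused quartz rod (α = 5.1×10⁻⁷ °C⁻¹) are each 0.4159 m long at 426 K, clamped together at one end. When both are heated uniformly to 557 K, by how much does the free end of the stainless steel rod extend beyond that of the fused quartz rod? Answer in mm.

0.898 mm

ΔT = 131 K
stainless steel: ΔL = 1.7×10⁻⁵ × 0.4159 m × 131 = 9.2621×10⁻⁴ m = 0.92621 mm
fused quartz: ΔL = 5.1×10⁻⁷ × 0.4159 m × 131 = 2.7786×10⁻⁵ m = 0.027786 mm
difference = 0.92621 − 0.027786 = 0.898424 mm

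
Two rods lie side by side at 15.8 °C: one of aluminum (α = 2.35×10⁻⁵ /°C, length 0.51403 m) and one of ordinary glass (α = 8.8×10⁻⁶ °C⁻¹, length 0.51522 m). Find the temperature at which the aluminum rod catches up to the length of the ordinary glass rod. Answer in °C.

T = 173.5 °C

L₁(1 + α₁ΔT) = L₂(1 + α₂ΔT) ⇒ ΔT = (L₂ − L₁)/(α₁L₁ − α₂L₂)
L₂ − L₁ = 0.51522 − 0.51403 = 1.19×10⁻³ m
α₁L₁ − α₂L₂ = 2.35×10⁻⁵×0.51403 − 8.8×10⁻⁶×0.51522 = 7.545769×10⁻⁶ m/K
ΔT = 1.19×10⁻³ / 7.545769×10⁻⁶ = 157.704 K
T = 15.8 + 157.704 = 173.504 °C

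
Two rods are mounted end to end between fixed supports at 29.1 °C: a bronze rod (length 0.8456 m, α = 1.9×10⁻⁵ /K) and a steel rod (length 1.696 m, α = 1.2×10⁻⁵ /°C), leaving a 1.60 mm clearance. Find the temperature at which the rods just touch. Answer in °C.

α₁L₁ = 1.60664×10⁻⁵ m/K, α₂L₂ = 2.0352×10⁻⁵ m/K → total 3.64184×10⁻⁵ m/K
ΔT = g/(α₁L₁+α₂L₂) = 1.60×10⁻³ / 3.64184×10⁻⁵ = 43.934 K
T = 29.1 + 43.934 = 73.034 °C

T = 73.0 °C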